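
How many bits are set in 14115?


0b11011100100011 has 8 set bits

8


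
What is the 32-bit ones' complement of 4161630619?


4161630619 ^ 4294967295 = 133336676

133336676


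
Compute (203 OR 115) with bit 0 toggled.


Step 1: 203 | 115 = 251
Step 2: 251 ^ (1 << 0) = 251 ^ 1 = 250

250


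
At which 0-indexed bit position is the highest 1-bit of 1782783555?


0b1101010010000110001111001000011. Highest set bit at position 30

30


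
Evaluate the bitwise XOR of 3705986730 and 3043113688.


0b11011100111001001101111010101010 ^ 0b10110101011000100011101011011000 = 0b1101001100001101110010001110010 = 1770447986

1770447986


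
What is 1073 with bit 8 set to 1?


1073 | (1 << 8) = 1073 | 256 = 1329

1329


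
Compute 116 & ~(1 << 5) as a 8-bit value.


116 & ~(1 << 5) = 84

84


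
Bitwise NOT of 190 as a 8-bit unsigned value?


~0b10111110 = 0b1000001 = 65 (8-bit unsigned)

65


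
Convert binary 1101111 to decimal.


1101111 in decimal = 111

111


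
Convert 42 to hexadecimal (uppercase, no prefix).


42 = 2A hex

2A


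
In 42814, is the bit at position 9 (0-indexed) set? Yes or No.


0b1010011100111110, bit 9 = 1. Yes

Yes


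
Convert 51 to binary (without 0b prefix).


51 = 110011 in binary

110011


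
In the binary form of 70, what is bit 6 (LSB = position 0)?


0b1000110, position 6 = 1

1


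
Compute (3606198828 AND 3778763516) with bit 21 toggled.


Step 1: 3606198828 & 3778763516 = 3224508972
Step 2: 3224508972 ^ (1 << 21) = 3224508972 ^ 2097152 = 3222411820

3222411820


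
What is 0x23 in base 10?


23 hex = 35 decimal

35


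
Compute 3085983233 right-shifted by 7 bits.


0b10110111111100000101111000000001 >> 7 = 0b1011011111110000010111100 = 24109244

24109244


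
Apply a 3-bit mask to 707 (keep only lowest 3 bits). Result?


707 & 7 = 3

3


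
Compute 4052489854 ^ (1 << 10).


4052489854 ^ (1 << 10) = 4052489854 ^ 1024 = 4052488830

4052488830


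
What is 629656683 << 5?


0b100101100001111100110001101011 << 5 = 0b10010110000111110011000110101100000 = 20149013856

20149013856


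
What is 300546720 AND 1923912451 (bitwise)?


0b10001111010011111101010100000 & 0b1110010101011001001001100000011 = 0b10000101010001001001000000000 = 279482880

279482880


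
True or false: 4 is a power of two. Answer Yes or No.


0b100. Only one bit set => Yes

Yes


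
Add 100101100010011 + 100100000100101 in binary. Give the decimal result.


100101100010011 + 100100000100101 = 1001001100111000 = 37688

37688


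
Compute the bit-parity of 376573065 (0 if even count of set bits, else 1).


0b10110011100100000110010001001 has 12 ones => parity 0

0


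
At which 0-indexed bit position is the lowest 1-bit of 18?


0b10010. Lowest set bit at position 1

1


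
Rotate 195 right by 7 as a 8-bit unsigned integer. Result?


Rotate 0b11000011 right by 7 (8-bit) = 0b10000111 = 135

135


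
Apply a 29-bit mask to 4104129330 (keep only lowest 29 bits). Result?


4104129330 & 536870911 = 346032946

346032946


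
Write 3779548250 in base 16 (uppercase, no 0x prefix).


3779548250 = E147545A hex

E147545A


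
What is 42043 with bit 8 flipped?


42043 ^ (1 << 8) = 42043 ^ 256 = 42299

42299


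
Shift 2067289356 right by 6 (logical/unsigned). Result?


0b1111011001110000101010100001100 >> 6 = 0b1111011001110000101010100 = 32301396

32301396


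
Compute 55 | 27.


0b110111 | 0b11011 = 0b111111 = 63

63


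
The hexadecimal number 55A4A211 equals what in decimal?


55A4A211 hex = 1436852753 decimal

1436852753


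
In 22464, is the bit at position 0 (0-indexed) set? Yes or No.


0b101011111000000, bit 0 = 0. No

No


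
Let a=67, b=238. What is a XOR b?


67 ^ 238 = 173

173


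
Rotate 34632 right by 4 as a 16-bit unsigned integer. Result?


Rotate 0b1000011101001000 right by 4 (16-bit) = 0b1000100001110100 = 34932

34932


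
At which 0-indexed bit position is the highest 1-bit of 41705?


0b1010001011101001. Highest set bit at position 15

15


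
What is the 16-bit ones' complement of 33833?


33833 ^ 65535 = 31702

31702


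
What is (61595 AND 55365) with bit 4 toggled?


Step 1: 61595 & 55365 = 53249
Step 2: 53249 ^ (1 << 4) = 53249 ^ 16 = 53265

53265


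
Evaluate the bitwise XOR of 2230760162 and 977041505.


0b10000100111101101011001011100010 ^ 0b111010001111000111100001100001 = 0b10111110110010101100101010000011 = 3200961155

3200961155


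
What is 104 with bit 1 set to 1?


104 | (1 << 1) = 104 | 2 = 106

106


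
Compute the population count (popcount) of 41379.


0b1010000110100011 has 7 set bits

7


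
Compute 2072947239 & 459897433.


0b1111011100011101010101000100111 & 0b11011011010010111101001011001 = 0b11011000010000010101000000001 = 453519873

453519873


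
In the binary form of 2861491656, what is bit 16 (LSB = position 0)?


0b10101010100011101110010111001000, position 16 = 0

0


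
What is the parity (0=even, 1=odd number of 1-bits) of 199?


0b11000111 has 5 ones => parity 1

1


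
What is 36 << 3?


0b100100 << 3 = 0b100100000 = 288

288


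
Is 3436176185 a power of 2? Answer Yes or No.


0b11001100110011111110001100111001. Multiple bits set => No

No


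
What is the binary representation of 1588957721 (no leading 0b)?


1588957721 = 1011110101101011001001000011001 in binary

1011110101101011001001000011001


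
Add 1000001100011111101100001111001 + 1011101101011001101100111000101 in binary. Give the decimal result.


1000001100011111101100001111001 + 1011101101011001101100111000101 = 10011111001111001011001000111110 = 2671555134

2671555134


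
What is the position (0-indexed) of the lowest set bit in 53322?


0b1101000001001010. Lowest set bit at position 1

1


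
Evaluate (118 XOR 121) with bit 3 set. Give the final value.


Step 1: 118 ^ 121 = 15
Step 2: 15 | (1 << 3) = 15 | 8 = 15

15


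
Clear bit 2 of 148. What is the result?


148 & ~(1 << 2) = 144

144


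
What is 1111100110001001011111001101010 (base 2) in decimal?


1111100110001001011111001101010 in decimal = 2093268586

2093268586


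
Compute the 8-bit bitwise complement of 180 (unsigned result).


~0b10110100 = 0b1001011 = 75 (8-bit unsigned)

75


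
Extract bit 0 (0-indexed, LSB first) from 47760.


0b1011101010010000, position 0 = 0

0


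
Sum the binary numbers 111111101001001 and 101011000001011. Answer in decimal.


111111101001001 + 101011000001011 = 1101010101010100 = 54612

54612


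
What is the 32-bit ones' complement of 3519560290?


3519560290 ^ 4294967295 = 775407005

775407005


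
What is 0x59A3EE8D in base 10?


59A3EE8D hex = 1503915661 decimal

1503915661


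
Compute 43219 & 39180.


0b1010100011010011 & 0b1001100100001100 = 0b1000100000000000 = 34816

34816


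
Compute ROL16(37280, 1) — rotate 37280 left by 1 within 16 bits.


Rotate 0b1001000110100000 left by 1 (16-bit) = 0b10001101000001 = 9025

9025


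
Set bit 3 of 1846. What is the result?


1846 | (1 << 3) = 1846 | 8 = 1854

1854


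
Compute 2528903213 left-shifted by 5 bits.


0b10010110101111000000000000101101 << 5 = 0b1001011010111100000000000010110100000 = 80924902816

80924902816


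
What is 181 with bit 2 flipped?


181 ^ (1 << 2) = 181 ^ 4 = 177

177


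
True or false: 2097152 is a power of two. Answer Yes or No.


0b1000000000000000000000. Only one bit set => Yes

Yes


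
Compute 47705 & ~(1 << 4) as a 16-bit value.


47705 & ~(1 << 4) = 47689

47689


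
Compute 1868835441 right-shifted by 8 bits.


0b1101111011001000010101001110001 >> 8 = 0b11011110110010000101010 = 7300138

7300138


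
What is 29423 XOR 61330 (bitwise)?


0b111001011101111 ^ 0b1110111110010010 = 0b1001110101111101 = 40317

40317


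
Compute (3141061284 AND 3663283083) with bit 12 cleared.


Step 1: 3141061284 & 3663283083 = 2585281152
Step 2: 2585281152 & ~(1 << 12) = 2585281152

2585281152


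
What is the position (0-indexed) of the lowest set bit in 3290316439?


0b11000100000111100011111010010111. Lowest set bit at position 0

0


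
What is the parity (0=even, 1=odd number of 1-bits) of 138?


0b10001010 has 3 ones => parity 1

1


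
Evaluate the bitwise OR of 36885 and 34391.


0b1001000000010101 | 0b1000011001010111 = 0b1001011001010111 = 38487

38487


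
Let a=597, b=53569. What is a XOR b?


597 ^ 53569 = 54036

54036


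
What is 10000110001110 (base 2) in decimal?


10000110001110 in decimal = 8590

8590


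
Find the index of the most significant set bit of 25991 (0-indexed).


0b110010110000111. Highest set bit at position 14

14


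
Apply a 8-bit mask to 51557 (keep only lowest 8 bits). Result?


51557 & 255 = 101

101


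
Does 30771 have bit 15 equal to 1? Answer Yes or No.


0b111100000110011, bit 15 = 0. No

No


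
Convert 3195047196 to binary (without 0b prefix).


3195047196 = 10111110011100001000110100011100 in binary

10111110011100001000110100011100


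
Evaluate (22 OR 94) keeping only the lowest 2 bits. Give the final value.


Step 1: 22 | 94 = 94
Step 2: 94 & 3 = 2

2


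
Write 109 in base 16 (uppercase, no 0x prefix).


109 = 6D hex

6D


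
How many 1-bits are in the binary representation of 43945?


0b1010101110101001 has 9 set bits

9


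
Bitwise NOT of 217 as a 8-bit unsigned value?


~0b11011001 = 0b100110 = 38 (8-bit unsigned)

38


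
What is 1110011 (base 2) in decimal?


1110011 in decimal = 115

115


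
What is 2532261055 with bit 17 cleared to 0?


2532261055 & ~(1 << 17) = 2532129983

2532129983


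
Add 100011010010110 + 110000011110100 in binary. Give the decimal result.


100011010010110 + 110000011110100 = 1010011110001010 = 42890

42890


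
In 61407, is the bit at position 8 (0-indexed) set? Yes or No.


0b1110111111011111, bit 8 = 1. Yes

Yes


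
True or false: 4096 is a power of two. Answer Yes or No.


0b1000000000000. Only one bit set => Yes

Yes


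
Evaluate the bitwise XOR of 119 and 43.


0b1110111 ^ 0b101011 = 0b1011100 = 92

92


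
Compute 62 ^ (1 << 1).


62 ^ (1 << 1) = 62 ^ 2 = 60

60


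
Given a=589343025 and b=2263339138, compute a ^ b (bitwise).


589343025 ^ 2263339138 = 2781313459

2781313459


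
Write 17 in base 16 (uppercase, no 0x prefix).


17 = 11 hex

11


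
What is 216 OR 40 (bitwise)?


0b11011000 | 0b101000 = 0b11111000 = 248

248


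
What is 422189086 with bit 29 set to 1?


422189086 | (1 << 29) = 422189086 | 536870912 = 959059998

959059998


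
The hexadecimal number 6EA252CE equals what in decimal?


6EA252CE hex = 1856131790 decimal

1856131790


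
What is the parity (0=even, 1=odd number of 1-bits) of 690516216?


0b101001001010000111000011111000 has 13 ones => parity 1

1


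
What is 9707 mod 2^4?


9707 & 15 = 11

11


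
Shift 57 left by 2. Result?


0b111001 << 2 = 0b11100100 = 228

228


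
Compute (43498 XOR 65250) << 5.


Step 1: 43498 ^ 65250 = 22280
Step 2: 22280 << 5 = 712960

712960


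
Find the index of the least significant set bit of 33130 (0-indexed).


0b1000000101101010. Lowest set bit at position 1

1


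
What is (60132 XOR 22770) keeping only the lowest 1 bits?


Step 1: 60132 ^ 22770 = 45590
Step 2: 45590 & 1 = 0

0


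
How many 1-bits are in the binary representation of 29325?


0b111001010001101 has 8 set bits

8


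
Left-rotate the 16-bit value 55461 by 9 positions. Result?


Rotate 0b1101100010100101 left by 9 (16-bit) = 0b100101110110001 = 19377

19377


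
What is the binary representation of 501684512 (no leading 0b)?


501684512 = 11101111001110001100100100000 in binary

11101111001110001100100100000


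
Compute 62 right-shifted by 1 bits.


0b111110 >> 1 = 0b11111 = 31

31


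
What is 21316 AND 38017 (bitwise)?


0b101001101000100 & 0b1001010010000001 = 0b1000000000000 = 4096

4096


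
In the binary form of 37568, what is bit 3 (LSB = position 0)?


0b1001001011000000, position 3 = 0

0


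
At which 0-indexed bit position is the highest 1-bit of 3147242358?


0b10111011100101110001101101110110. Highest set bit at position 31

31


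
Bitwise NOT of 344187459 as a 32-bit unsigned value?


~0b10100100000111110001001000011 = 0b11101011011111000001110110111100 = 3950779836 (32-bit unsigned)

3950779836


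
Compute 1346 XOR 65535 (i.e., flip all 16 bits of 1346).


1346 ^ 65535 = 64189

64189


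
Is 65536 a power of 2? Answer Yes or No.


0b10000000000000000. Only one bit set => Yes

Yes


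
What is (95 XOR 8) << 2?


Step 1: 95 ^ 8 = 87
Step 2: 87 << 2 = 348

348


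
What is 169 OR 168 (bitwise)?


0b10101001 | 0b10101000 = 0b10101001 = 169

169


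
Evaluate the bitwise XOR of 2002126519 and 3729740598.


0b1110111010101100000011010110111 ^ 0b11011110010011110101001100110110 = 0b10101001000110010101010110000001 = 2837009793

2837009793


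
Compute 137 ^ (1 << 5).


137 ^ (1 << 5) = 137 ^ 32 = 169

169


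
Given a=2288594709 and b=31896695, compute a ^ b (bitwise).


2288594709 ^ 31896695 = 2307890018

2307890018


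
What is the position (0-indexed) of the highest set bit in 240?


0b11110000. Highest set bit at position 7

7


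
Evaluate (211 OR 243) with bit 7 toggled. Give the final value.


Step 1: 211 | 243 = 243
Step 2: 243 ^ (1 << 7) = 243 ^ 128 = 115

115


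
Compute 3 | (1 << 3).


3 | (1 << 3) = 3 | 8 = 11

11


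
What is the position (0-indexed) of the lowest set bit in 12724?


0b11000110110100. Lowest set bit at position 2

2


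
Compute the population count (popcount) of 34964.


0b1000100010010100 has 5 set bits

5


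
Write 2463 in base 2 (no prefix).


2463 = 100110011111 in binary

100110011111


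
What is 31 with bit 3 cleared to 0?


31 & ~(1 << 3) = 23

23


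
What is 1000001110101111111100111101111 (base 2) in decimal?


1000001110101111111100111101111 in decimal = 1104673263

1104673263


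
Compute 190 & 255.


0b10111110 & 0b11111111 = 0b10111110 = 190

190


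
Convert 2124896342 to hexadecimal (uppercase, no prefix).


2124896342 = 7EA75856 hex

7EA75856


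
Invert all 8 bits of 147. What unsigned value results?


147 ^ 255 = 108

108


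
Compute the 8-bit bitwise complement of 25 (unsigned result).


~0b11001 = 0b11100110 = 230 (8-bit unsigned)

230


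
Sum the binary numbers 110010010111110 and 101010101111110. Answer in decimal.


110010010111110 + 101010101111110 = 1011101000111100 = 47676

47676


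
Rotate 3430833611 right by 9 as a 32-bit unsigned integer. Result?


Rotate 0b11001100011111100101110111001011 right by 9 (32-bit) = 0b11100101111001100011111100101110 = 3857071918

3857071918


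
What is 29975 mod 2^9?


29975 & 511 = 279

279


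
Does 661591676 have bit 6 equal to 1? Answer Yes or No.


0b100111011011110001011001111100, bit 6 = 1. Yes

Yes


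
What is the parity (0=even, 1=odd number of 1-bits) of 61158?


0b1110111011100110 has 11 ones => parity 1

1


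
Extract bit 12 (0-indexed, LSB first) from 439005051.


0b11010001010101010111101111011, position 12 = 0

0


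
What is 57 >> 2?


0b111001 >> 2 = 0b1110 = 14

14


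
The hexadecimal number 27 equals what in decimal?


27 hex = 39 decimal

39


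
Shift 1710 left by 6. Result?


0b11010101110 << 6 = 0b11010101110000000 = 109440

109440


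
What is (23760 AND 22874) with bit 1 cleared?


Step 1: 23760 & 22874 = 22608
Step 2: 22608 & ~(1 << 1) = 22608

22608


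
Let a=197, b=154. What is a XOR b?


197 ^ 154 = 95

95


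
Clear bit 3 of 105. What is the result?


105 & ~(1 << 3) = 97

97


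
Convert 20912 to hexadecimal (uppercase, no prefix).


20912 = 51B0 hex

51B0


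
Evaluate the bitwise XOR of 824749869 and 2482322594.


0b110001001010001010111100101101 ^ 0b10010011111101010011110010100010 = 0b10100010110111011001001110001111 = 2732430223

2732430223


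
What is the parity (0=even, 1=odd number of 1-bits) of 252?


0b11111100 has 6 ones => parity 0

0


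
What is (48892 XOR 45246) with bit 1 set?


Step 1: 48892 ^ 45246 = 3650
Step 2: 3650 | (1 << 1) = 3650 | 2 = 3650

3650


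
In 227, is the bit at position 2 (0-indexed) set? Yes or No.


0b11100011, bit 2 = 0. No

No


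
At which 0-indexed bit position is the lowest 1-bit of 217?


0b11011001. Lowest set bit at position 0

0


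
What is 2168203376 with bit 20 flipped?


2168203376 ^ (1 << 20) = 2168203376 ^ 1048576 = 2167154800

2167154800


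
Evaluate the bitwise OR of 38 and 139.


0b100110 | 0b10001011 = 0b10101111 = 175

175


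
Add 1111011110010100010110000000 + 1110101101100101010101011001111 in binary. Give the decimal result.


1111011110010100010110000000 + 1110101101100101010101011001111 = 10000101001010111111000001001111 = 2234249295

2234249295


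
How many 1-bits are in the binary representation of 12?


0b1100 has 2 set bits

2


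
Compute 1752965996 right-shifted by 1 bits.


0b1101000011111000010001101101100 >> 1 = 0b110100001111100001000110110110 = 876482998

876482998


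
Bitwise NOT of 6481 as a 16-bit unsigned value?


~0b1100101010001 = 0b1110011010101110 = 59054 (16-bit unsigned)

59054


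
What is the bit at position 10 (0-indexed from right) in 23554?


0b101110000000010, position 10 = 1

1


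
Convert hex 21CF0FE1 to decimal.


21CF0FE1 hex = 567218145 decimal

567218145


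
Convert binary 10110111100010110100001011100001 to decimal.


10110111100010110100001011100001 in decimal = 3079357153

3079357153


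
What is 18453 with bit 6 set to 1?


18453 | (1 << 6) = 18453 | 64 = 18517

18517


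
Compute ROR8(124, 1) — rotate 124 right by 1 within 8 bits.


Rotate 0b1111100 right by 1 (8-bit) = 0b111110 = 62

62


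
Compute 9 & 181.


0b1001 & 0b10110101 = 0b1 = 1

1


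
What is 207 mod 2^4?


207 & 15 = 15

15


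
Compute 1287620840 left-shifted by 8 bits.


0b1001100101111111000100011101000 << 8 = 0b100110010111111100010001110100000000000 = 329630935040

329630935040


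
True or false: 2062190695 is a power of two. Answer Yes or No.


0b1111010111010101000100001100111. Multiple bits set => No

No


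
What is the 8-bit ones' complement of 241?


241 ^ 255 = 14

14


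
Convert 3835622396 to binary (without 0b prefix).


3835622396 = 11100100100111101111001111111100 in binary

11100100100111101111001111111100


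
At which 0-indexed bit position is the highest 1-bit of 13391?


0b11010001001111. Highest set bit at position 13

13


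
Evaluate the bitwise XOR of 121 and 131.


0b1111001 ^ 0b10000011 = 0b11111010 = 250

250


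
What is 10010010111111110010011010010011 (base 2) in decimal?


10010010111111110010011010010011 in decimal = 2466195091

2466195091


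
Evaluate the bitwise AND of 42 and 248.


0b101010 & 0b11111000 = 0b101000 = 40

40


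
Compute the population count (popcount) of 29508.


0b111001101000100 has 7 set bits

7


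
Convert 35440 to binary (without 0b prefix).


35440 = 1000101001110000 in binary

1000101001110000


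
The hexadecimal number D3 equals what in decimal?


D3 hex = 211 decimal

211


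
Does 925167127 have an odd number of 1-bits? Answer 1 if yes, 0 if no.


0b110111001001001110111000010111 has 17 ones => parity 1

1


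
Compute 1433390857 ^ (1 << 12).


1433390857 ^ (1 << 12) = 1433390857 ^ 4096 = 1433394953

1433394953


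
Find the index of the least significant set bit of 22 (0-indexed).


0b10110. Lowest set bit at position 1

1


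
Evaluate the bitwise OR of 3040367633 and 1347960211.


0b10110101001110000101010000010001 | 0b1010000010110000011110110010011 = 0b11110101011110000111110110010011 = 4118314387

4118314387


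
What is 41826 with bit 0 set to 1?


41826 | (1 << 0) = 41826 | 1 = 41827

41827


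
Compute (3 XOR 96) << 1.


Step 1: 3 ^ 96 = 99
Step 2: 99 << 1 = 198

198


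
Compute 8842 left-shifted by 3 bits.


0b10001010001010 << 3 = 0b10001010001010000 = 70736

70736


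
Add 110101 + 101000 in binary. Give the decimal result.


110101 + 101000 = 1011101 = 93

93


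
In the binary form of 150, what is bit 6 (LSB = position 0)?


0b10010110, position 6 = 0

0


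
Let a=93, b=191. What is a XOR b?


93 ^ 191 = 226

226


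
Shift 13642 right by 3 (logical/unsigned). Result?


0b11010101001010 >> 3 = 0b11010101001 = 1705

1705


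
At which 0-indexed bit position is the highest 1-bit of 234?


0b11101010. Highest set bit at position 7

7


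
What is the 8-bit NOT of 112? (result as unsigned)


~0b1110000 = 0b10001111 = 143 (8-bit unsigned)

143


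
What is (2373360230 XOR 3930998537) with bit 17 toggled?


Step 1: 2373360230 ^ 3930998537 = 1731779951
Step 2: 1731779951 ^ (1 << 17) = 1731779951 ^ 131072 = 1731911023

1731911023


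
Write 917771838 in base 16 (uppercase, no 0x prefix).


917771838 = 36B4163E hex

36B4163E


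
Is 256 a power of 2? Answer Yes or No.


0b100000000. Only one bit set => Yes

Yes


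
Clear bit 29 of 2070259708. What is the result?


2070259708 & ~(1 << 29) = 1533388796

1533388796


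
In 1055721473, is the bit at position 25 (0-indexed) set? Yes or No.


0b111110111011010000100000000001, bit 25 = 1. Yes

Yes


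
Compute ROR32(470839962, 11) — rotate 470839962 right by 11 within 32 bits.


Rotate 0b11100000100000111001010011010 right by 11 (32-bit) = 0b1010011010000111000001000001110 = 1396933134

1396933134


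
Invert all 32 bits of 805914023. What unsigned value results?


805914023 ^ 4294967295 = 3489053272

3489053272


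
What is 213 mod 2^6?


213 & 63 = 21

21


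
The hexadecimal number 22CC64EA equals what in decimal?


22CC64EA hex = 583820522 decimal

583820522


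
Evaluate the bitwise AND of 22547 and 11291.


0b101100000010011 & 0b10110000011011 = 0b100000010011 = 2067

2067


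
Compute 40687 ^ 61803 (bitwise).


0b1001111011101111 ^ 0b1111000101101011 = 0b110111110000100 = 28548

28548


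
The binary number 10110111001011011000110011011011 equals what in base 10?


10110111001011011000110011011011 in decimal = 3073215707

3073215707


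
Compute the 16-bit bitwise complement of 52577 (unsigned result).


~0b1100110101100001 = 0b11001010011110 = 12958 (16-bit unsigned)

12958


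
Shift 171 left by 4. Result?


0b10101011 << 4 = 0b101010110000 = 2736

2736


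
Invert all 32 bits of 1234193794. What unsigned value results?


1234193794 ^ 4294967295 = 3060773501

3060773501


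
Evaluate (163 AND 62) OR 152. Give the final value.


Step 1: 163 & 62 = 34
Step 2: 34 | 152 = 186

186


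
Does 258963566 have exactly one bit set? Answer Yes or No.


0b1111011011110111100001101110. Multiple bits set => No

No


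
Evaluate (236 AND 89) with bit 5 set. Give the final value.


Step 1: 236 & 89 = 72
Step 2: 72 | (1 << 5) = 72 | 32 = 104

104


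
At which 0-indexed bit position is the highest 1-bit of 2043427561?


0b1111001110011000011101011101001. Highest set bit at position 30

30


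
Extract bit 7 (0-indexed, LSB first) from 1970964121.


0b1110101011110101000011010011001, position 7 = 1

1


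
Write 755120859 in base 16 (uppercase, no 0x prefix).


755120859 = 2D023ADB hex

2D023ADB


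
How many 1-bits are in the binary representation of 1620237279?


0b1100000100100101101101111011111 has 18 set bits

18


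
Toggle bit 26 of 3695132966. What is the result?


3695132966 ^ (1 << 26) = 3695132966 ^ 67108864 = 3628024102

3628024102


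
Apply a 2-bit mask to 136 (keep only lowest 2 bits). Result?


136 & 3 = 0

0


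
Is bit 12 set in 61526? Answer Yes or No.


0b1111000001010110, bit 12 = 1. Yes

Yes


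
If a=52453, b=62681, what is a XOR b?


52453 ^ 62681 = 14396

14396


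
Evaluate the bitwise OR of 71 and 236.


0b1000111 | 0b11101100 = 0b11101111 = 239

239


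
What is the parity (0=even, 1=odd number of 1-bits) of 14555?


0b11100011011011 has 9 ones => parity 1

1


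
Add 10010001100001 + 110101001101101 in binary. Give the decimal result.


10010001100001 + 110101001101101 = 1000111011001110 = 36558

36558


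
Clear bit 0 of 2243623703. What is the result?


2243623703 & ~(1 << 0) = 2243623702

2243623702


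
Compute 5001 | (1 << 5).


5001 | (1 << 5) = 5001 | 32 = 5033

5033


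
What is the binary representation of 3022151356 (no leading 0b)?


3022151356 = 10110100001000100101111010111100 in binary

10110100001000100101111010111100


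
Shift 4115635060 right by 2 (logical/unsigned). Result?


0b11110101010011111001101101110100 >> 2 = 0b111101010100111110011011011101 = 1028908765

1028908765


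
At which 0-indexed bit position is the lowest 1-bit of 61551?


0b1111000001101111. Lowest set bit at position 0

0


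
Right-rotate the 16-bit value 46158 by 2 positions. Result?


Rotate 0b1011010001001110 right by 2 (16-bit) = 0b1010110100010011 = 44307

44307


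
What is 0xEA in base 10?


EA hex = 234 decimal

234


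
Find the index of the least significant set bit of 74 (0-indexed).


0b1001010. Lowest set bit at position 1

1


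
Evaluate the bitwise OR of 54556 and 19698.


0b1101010100011100 | 0b100110011110010 = 0b1101110111111110 = 56830

56830


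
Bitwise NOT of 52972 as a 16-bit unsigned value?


~0b1100111011101100 = 0b11000100010011 = 12563 (16-bit unsigned)

12563


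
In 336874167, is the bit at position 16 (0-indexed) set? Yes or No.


0b10100000101000100101010110111, bit 16 = 0. No

No


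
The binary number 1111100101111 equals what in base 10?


1111100101111 in decimal = 7983

7983


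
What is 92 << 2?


0b1011100 << 2 = 0b101110000 = 368

368


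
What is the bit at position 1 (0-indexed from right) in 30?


0b11110, position 1 = 1

1


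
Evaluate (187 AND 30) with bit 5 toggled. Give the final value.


Step 1: 187 & 30 = 26
Step 2: 26 ^ (1 << 5) = 26 ^ 32 = 58

58


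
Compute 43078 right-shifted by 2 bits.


0b1010100001000110 >> 2 = 0b10101000010001 = 10769

10769


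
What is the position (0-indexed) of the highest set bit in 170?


0b10101010. Highest set bit at position 7

7


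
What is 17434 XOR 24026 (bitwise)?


0b100010000011010 ^ 0b101110111011010 = 0b1100111000000 = 6592

6592


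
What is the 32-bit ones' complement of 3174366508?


3174366508 ^ 4294967295 = 1120600787

1120600787


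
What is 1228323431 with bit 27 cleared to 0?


1228323431 & ~(1 << 27) = 1094105703

1094105703


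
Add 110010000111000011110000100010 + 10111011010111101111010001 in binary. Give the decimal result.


110010000111000011110000100010 + 10111011010111101111010001 = 110101000010011011011111110011 = 889829363

889829363


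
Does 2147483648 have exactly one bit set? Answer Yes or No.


0b10000000000000000000000000000000. Only one bit set => Yes

Yes


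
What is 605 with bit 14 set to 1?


605 | (1 << 14) = 605 | 16384 = 16989

16989


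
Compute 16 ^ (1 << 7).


16 ^ (1 << 7) = 16 ^ 128 = 144

144


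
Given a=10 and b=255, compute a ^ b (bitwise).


10 ^ 255 = 245

245


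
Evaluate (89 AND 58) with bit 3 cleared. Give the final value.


Step 1: 89 & 58 = 24
Step 2: 24 & ~(1 << 3) = 16

16


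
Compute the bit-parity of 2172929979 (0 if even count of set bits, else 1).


0b10000001100001000100011110111011 has 14 ones => parity 0

0


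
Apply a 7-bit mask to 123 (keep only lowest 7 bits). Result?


123 & 127 = 123

123


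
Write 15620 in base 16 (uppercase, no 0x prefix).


15620 = 3D04 hex

3D04


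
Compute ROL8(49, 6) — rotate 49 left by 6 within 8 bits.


Rotate 0b110001 left by 6 (8-bit) = 0b1001100 = 76

76


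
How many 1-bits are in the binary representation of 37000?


0b1001000010001000 has 4 set bits

4


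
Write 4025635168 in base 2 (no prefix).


4025635168 = 11101111111100100101000101100000 in binary

11101111111100100101000101100000


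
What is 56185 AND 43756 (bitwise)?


0b1101101101111001 & 0b1010101011101100 = 0b1000101001101000 = 35432

35432


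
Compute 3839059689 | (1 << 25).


3839059689 | (1 << 25) = 3839059689 | 33554432 = 3872614121

3872614121


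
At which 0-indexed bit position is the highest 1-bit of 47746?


0b1011101010000010. Highest set bit at position 15

15


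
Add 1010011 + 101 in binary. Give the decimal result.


1010011 + 101 = 1011000 = 88

88


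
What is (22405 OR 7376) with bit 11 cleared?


Step 1: 22405 | 7376 = 24533
Step 2: 24533 & ~(1 << 11) = 22485

22485


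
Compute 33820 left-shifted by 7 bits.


0b1000010000011100 << 7 = 0b10000100000111000000000 = 4328960

4328960


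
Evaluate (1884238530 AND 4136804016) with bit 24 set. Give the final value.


Step 1: 1884238530 & 4136804016 = 1879184000
Step 2: 1879184000 | (1 << 24) = 1879184000 | 16777216 = 1895961216

1895961216


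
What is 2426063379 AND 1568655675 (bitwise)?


0b10010000100110101100101000010011 & 0b1011101011111111100100100111011 = 0b10000000110101100100000010011 = 270190611

270190611


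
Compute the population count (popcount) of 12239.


0b10111111001111 has 11 set bits

11


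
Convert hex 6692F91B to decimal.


6692F91B hex = 1720908059 decimal

1720908059


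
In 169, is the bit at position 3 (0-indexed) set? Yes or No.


0b10101001, bit 3 = 1. Yes

Yes


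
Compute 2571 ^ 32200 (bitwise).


0b101000001011 ^ 0b111110111001000 = 0b111011111000011 = 30659

30659


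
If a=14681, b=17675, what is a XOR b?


14681 ^ 17675 = 31826

31826


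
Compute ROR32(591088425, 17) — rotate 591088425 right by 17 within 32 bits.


Rotate 0b100011001110110100101100101001 right by 17 (32-bit) = 0b10100101100101001001000110011101 = 2777977245

2777977245


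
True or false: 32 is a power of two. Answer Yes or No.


0b100000. Only one bit set => Yes

Yes


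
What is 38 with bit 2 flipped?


38 ^ (1 << 2) = 38 ^ 4 = 34

34


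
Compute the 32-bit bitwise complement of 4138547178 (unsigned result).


~0b11110110101011010011011111101010 = 0b1001010100101100100000010101 = 156420117 (32-bit unsigned)

156420117


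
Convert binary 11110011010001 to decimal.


11110011010001 in decimal = 15569

15569


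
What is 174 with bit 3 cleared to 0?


174 & ~(1 << 3) = 166

166


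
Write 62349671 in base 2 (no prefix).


62349671 = 11101101110110000101100111 in binary

11101101110110000101100111


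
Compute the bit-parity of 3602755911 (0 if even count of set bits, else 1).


0b11010110101111011011000101000111 has 19 ones => parity 1

1


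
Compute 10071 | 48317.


0b10011101010111 | 0b1011110010111101 = 0b1011111111111111 = 49151

49151


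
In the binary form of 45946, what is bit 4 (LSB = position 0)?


0b1011001101111010, position 4 = 1

1


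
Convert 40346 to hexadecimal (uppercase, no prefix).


40346 = 9D9A hex

9D9A


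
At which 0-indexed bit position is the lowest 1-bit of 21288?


0b101001100101000. Lowest set bit at position 3

3


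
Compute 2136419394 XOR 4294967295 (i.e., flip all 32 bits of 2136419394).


2136419394 ^ 4294967295 = 2158547901

2158547901


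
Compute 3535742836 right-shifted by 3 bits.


0b11010010101111110010011101110100 >> 3 = 0b11010010101111110010011101110 = 441967854

441967854


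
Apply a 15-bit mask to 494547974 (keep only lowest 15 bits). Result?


494547974 & 32767 = 13318

13318


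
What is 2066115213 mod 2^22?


2066115213 & 4194303 = 2517645

2517645


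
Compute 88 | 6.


0b1011000 | 0b110 = 0b1011110 = 94

94


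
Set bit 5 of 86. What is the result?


86 | (1 << 5) = 86 | 32 = 118

118


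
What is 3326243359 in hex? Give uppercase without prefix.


3326243359 = C642721F hex

C642721F


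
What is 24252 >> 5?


0b101111010111100 >> 5 = 0b1011110101 = 757

757


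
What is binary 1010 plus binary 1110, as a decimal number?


1010 + 1110 = 11000 = 24

24


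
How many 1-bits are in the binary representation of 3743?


0b111010011111 has 9 set bits

9


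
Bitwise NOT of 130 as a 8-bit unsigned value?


~0b10000010 = 0b1111101 = 125 (8-bit unsigned)

125


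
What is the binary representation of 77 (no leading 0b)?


77 = 1001101 in binary

1001101


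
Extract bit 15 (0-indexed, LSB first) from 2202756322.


0b10000011010010110110010011100010, position 15 = 0

0


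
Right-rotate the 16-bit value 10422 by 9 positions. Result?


Rotate 0b10100010110110 right by 9 (16-bit) = 0b101101100010100 = 23316

23316


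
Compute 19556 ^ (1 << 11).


19556 ^ (1 << 11) = 19556 ^ 2048 = 17508

17508


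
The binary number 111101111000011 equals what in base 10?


111101111000011 in decimal = 31683

31683


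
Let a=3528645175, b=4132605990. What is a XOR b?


3528645175 ^ 4132605990 = 603998737

603998737


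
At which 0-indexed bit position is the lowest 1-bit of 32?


0b100000. Lowest set bit at position 5

5


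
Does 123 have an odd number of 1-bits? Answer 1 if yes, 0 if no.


0b1111011 has 6 ones => parity 0

0


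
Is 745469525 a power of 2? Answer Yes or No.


0b101100011011101111011001010101. Multiple bits set => No

No


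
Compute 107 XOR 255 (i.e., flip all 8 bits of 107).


107 ^ 255 = 148

148


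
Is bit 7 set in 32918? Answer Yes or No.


0b1000000010010110, bit 7 = 1. Yes

Yes


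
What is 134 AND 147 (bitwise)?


0b10000110 & 0b10010011 = 0b10000010 = 130

130


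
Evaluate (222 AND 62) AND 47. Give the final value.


Step 1: 222 & 62 = 30
Step 2: 30 & 47 = 14

14


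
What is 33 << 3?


0b100001 << 3 = 0b100001000 = 264

264


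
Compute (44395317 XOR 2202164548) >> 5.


Step 1: 44395317 ^ 2202164548 = 2179413617
Step 2: 2179413617 >> 5 = 68106675

68106675


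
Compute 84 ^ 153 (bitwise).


0b1010100 ^ 0b10011001 = 0b11001101 = 205

205


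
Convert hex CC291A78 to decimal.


CC291A78 hex = 3425245816 decimal

3425245816


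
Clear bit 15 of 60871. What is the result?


60871 & ~(1 << 15) = 28103

28103


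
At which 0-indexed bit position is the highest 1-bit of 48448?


0b1011110101000000. Highest set bit at position 15

15


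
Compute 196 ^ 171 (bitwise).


0b11000100 ^ 0b10101011 = 0b1101111 = 111

111


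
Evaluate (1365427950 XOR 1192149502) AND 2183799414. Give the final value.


Step 1: 1365427950 ^ 1192149502 = 376178448
Step 2: 376178448 & 2183799414 = 36176400

36176400


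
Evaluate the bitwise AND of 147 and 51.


0b10010011 & 0b110011 = 0b10011 = 19

19


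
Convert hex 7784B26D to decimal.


7784B26D hex = 2005185133 decimal

2005185133


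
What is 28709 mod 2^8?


28709 & 255 = 37

37


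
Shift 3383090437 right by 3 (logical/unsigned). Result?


0b11001001101001011101110100000101 >> 3 = 0b11001001101001011101110100000 = 422886304

422886304


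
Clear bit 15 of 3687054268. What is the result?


3687054268 & ~(1 << 15) = 3687021500

3687021500


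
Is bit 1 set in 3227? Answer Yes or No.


0b110010011011, bit 1 = 1. Yes

Yes


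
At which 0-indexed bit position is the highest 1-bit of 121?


0b1111001. Highest set bit at position 6

6


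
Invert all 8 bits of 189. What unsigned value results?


189 ^ 255 = 66

66


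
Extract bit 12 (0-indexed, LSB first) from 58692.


0b1110010101000100, position 12 = 0

0


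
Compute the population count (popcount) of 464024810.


0b11011101010000111010011101010 has 16 set bits

16


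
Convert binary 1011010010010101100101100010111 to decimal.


1011010010010101100101100010111 in decimal = 1514851095

1514851095


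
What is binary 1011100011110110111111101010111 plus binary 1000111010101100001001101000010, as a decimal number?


1011100011110110111111101010111 + 1000111010101100001001101000010 = 10100011110100011001001010011001 = 2748420761

2748420761


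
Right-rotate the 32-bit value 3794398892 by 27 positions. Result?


Rotate 0b11100010001010011110111010101100 right by 27 (32-bit) = 0b1000101001111011101010110011100 = 1161680284

1161680284


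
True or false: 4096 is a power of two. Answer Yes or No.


0b1000000000000. Only one bit set => Yes

Yes


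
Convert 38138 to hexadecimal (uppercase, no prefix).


38138 = 94FA hex

94FA


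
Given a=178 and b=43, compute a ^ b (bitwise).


178 ^ 43 = 153

153


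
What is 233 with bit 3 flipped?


233 ^ (1 << 3) = 233 ^ 8 = 225

225


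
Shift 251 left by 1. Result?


0b11111011 << 1 = 0b111110110 = 502

502


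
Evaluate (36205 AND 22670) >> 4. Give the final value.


Step 1: 36205 & 22670 = 2060
Step 2: 2060 >> 4 = 128

128


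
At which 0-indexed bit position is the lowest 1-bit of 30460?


0b111011011111100. Lowest set bit at position 2

2


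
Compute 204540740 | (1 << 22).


204540740 | (1 << 22) = 204540740 | 4194304 = 208735044

208735044


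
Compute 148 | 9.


0b10010100 | 0b1001 = 0b10011101 = 157

157


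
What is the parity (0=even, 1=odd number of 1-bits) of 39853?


0b1001101110101101 has 10 ones => parity 0

0


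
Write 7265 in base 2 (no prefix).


7265 = 1110001100001 in binary

1110001100001


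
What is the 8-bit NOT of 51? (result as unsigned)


~0b110011 = 0b11001100 = 204 (8-bit unsigned)

204


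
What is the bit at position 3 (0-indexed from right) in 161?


0b10100001, position 3 = 0

0


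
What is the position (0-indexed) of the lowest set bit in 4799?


0b1001010111111. Lowest set bit at position 0

0


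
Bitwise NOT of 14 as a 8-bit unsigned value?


~0b1110 = 0b11110001 = 241 (8-bit unsigned)

241


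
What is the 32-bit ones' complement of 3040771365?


3040771365 ^ 4294967295 = 1254195930

1254195930


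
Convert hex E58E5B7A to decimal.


E58E5B7A hex = 3851311994 decimal

3851311994


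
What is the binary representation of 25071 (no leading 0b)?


25071 = 110000111101111 in binary

110000111101111


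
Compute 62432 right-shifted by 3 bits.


0b1111001111100000 >> 3 = 0b1111001111100 = 7804

7804


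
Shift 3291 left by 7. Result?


0b110011011011 << 7 = 0b1100110110110000000 = 421248

421248


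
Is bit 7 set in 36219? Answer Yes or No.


0b1000110101111011, bit 7 = 0. No

No
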